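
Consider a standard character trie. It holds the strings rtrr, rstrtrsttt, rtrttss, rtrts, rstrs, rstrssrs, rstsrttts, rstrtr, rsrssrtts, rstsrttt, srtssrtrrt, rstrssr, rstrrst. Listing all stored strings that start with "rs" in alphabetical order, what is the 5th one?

rstrssrs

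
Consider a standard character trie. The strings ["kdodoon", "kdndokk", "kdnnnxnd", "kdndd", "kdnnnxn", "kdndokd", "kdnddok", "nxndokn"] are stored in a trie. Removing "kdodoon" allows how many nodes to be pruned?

5

A node on "kdodoon"'s path can go only if nothing else ends at it or branches off below it.
The suffix "odoon" (5 nodes) is used only by "kdodoon"; the node for "kd" still has the child "n", so pruning stops there.
Nodes removed: 5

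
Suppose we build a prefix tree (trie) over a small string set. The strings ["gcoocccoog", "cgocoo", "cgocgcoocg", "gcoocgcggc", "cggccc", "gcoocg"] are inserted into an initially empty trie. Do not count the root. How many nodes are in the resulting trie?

31

Trie structure (* marks end of a word):
(root)
├─ c
│  └─ g
│     ├─ g
│     │  └─ c
│     │     └─ c
│     │        └─ c *
│     └─ o
│        └─ c
│           ├─ g
│           │  └─ c
│           │     └─ o
│           │        └─ o
│           │           └─ c
│           │              └─ g *
│           └─ o
│              └─ o *
└─ g
   └─ c
      └─ o
         └─ o
            └─ c
               ├─ c
               │  └─ c
               │     └─ o
               │        └─ o
               │           └─ g *
               └─ g *
                  └─ c
                     └─ g
                        └─ g
                           └─ c *
Counting every labelled node above: 31.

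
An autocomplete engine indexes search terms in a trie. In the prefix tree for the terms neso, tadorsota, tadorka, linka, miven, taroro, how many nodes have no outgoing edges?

A leaf is a node with no children — equivalently, the end of a word that is not a proper prefix of any other stored word.
Those words: "linka", "miven", "neso", "tadorka", "tadorsota", "taroro"
Leaf count: 6

6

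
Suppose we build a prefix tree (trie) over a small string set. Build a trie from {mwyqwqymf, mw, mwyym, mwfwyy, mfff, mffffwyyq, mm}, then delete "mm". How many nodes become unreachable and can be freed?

Walk "mm" from the leaf back toward the root, removing each node that no remaining word uses.
The suffix "m" (1 node) is used only by "mm"; the node for "m" still has the child "w", so pruning stops there.
Nodes removed: 1

1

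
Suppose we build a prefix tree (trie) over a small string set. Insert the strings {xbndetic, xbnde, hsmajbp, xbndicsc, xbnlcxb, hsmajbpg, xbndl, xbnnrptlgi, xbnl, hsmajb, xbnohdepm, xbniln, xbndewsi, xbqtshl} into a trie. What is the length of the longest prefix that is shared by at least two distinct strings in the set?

The deepest shared node is where two words last agree before diverging.
e.g. "hsmajbp" and "hsmajbpg" share the prefix "hsmajbp" of length 7; no pair shares a longer one.
Longest shared-prefix length: 7

7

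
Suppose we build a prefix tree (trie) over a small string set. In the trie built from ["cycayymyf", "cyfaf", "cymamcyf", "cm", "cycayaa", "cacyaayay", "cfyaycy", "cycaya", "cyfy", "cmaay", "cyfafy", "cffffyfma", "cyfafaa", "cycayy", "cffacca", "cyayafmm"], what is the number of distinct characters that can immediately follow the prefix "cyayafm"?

1

Follow the path "cyayafm" to its node, then look at its outgoing edges.
Distinct next characters after "cyayafm": m.
That node has 1 child edge.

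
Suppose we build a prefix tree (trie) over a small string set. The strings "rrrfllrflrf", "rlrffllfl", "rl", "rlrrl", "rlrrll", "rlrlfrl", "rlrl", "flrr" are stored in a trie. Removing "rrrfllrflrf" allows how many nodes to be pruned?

10

Walk "rrrfllrflrf" from the leaf back toward the root, removing each node that no remaining word uses.
The suffix "rrfllrflrf" (10 nodes) is used only by "rrrfllrflrf"; the node for "r" still has the child "l", so pruning stops there.
Nodes removed: 10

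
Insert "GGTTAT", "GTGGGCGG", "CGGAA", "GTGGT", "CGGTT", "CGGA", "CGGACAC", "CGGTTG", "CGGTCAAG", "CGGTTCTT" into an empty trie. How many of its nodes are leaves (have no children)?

8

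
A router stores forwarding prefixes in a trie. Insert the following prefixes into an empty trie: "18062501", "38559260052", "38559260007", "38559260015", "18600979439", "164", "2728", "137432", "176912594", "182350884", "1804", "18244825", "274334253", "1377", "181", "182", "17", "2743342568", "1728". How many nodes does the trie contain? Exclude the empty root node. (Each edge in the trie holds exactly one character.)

77

Count nodes per top-level branch (shared prefixes stored once):
  '1'-branch (137432, 1377, 164, 17, 1728, 176912594, 1804, 18062501, 181, 182, 182350884, 18244825, 18600979439): 49 nodes
  '2'-branch (2728, 274334253, 2743342568): 13 nodes
  '3'-branch (38559260007, 38559260015, 38559260052): 15 nodes
Sum: 77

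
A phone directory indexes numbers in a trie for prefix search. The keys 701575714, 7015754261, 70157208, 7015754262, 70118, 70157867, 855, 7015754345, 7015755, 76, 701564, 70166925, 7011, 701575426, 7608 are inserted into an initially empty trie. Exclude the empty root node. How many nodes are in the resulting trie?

39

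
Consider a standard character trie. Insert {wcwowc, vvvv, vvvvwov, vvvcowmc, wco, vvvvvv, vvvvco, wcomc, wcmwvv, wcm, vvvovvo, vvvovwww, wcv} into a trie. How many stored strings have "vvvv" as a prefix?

4

Walk to "vvvv"; the words in its subtree are exactly those with that prefix.
Matches: "vvvv", "vvvvco", "vvvvvv", "vvvvwov"
Count: 4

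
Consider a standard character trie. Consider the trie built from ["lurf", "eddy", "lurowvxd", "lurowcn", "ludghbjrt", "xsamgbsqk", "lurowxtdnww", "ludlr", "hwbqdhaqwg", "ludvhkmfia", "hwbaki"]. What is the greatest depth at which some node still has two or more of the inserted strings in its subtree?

5

Look for the deepest trie node that still has at least two words in its subtree.
"lurowcn" and "lurowvxd" agree on "lurow" (5 characters) before diverging; nothing deeper is shared.
Longest shared-prefix length: 5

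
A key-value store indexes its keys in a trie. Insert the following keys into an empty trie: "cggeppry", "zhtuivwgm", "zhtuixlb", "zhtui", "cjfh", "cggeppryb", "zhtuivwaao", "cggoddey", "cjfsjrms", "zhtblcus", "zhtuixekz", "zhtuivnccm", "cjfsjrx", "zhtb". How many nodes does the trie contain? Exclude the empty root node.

Insert word by word; a character creates a node only if that edge doesn't already exist:
  "cggeppry" → 8 new (c, g, g, e, p, p, r, y)
  "zhtuivwgm" → 9 new (z, h, t, u, i, v, w, g, m)
  "zhtuixlb" → prefix "zhtui" already present; 3 new (x, l, b)
  "zhtui" → prefix "zhtui" already present; 0 new (none)
  "cjfh" → prefix "c" already present; 3 new (j, f, h)
  "cggeppryb" → prefix "cggeppry" already present; 1 new (b)
  "zhtuivwaao" → prefix "zhtuivw" already present; 3 new (a, a, o)
  "cggoddey" → prefix "cgg" already present; 5 new (o, d, d, e, y)
  "cjfsjrms" → prefix "cjf" already present; 5 new (s, j, r, m, s)
  "zhtblcus" → prefix "zht" already present; 5 new (b, l, c, u, s)
  "zhtuixekz" → prefix "zhtuix" already present; 3 new (e, k, z)
  "zhtuivnccm" → prefix "zhtuiv" already present; 4 new (n, c, c, m)
  "cjfsjrx" → prefix "cjfsjr" already present; 1 new (x)
  "zhtb" → prefix "zhtb" already present; 0 new (none)
Total nodes = 8 + 9 + 3 + 0 + 3 + 1 + 3 + 5 + 5 + 5 + 3 + 4 + 1 + 0 = 50

50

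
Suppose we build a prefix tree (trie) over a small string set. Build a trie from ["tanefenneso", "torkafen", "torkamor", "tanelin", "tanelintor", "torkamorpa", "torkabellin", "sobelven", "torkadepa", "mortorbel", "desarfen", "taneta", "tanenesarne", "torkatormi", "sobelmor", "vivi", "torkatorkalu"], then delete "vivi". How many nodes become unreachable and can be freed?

4

Walk "vivi" from the leaf back toward the root, removing each node that no remaining word uses.
No other word shares any prefix with "vivi", so all 4 of its nodes go.
Nodes removed: 4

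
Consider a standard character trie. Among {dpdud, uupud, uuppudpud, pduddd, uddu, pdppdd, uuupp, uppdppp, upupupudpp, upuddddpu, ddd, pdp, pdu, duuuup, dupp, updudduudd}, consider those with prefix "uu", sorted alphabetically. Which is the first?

DFS of the "uu" subtree visits, in order: "uuppudpud", "uupud", "uuupp"
Position 1: uuppudpud

uuppudpud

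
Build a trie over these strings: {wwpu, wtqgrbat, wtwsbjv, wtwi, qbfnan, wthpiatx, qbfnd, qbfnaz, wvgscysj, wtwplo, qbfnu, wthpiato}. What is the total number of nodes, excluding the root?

43

For each word, the new-node count is its length minus the longest prefix already in the trie:
  "wwpu" → 4 new (w, w, p, u)
  "wtqgrbat" → prefix "w" already present; 7 new (t, q, g, r, b, a, t)
  "wtwsbjv" → prefix "wt" already present; 5 new (w, s, b, j, v)
  "wtwi" → prefix "wtw" already present; 1 new (i)
  "qbfnan" → 6 new (q, b, f, n, a, n)
  "wthpiatx" → prefix "wt" already present; 6 new (h, p, i, a, t, x)
  "qbfnd" → prefix "qbfn" already present; 1 new (d)
  "qbfnaz" → prefix "qbfna" already present; 1 new (z)
  "wvgscysj" → prefix "w" already present; 7 new (v, g, s, c, y, s, j)
  "wtwplo" → prefix "wtw" already present; 3 new (p, l, o)
  "qbfnu" → prefix "qbfn" already present; 1 new (u)
  "wthpiato" → prefix "wthpiat" already present; 1 new (o)
Total nodes = 4 + 7 + 5 + 1 + 6 + 6 + 1 + 1 + 7 + 3 + 1 + 1 = 43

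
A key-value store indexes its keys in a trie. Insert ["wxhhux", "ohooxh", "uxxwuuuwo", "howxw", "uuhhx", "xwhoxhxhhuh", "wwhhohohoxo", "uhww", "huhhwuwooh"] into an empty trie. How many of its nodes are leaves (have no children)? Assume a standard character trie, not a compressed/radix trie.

9

Leaves are exactly the stored words that no other stored word extends.
Those words: "howxw", "huhhwuwooh", "ohooxh", "uhww", "uuhhx", "uxxwuuuwo", "wwhhohohoxo", "wxhhux", "xwhoxhxhhuh"
Leaf count: 9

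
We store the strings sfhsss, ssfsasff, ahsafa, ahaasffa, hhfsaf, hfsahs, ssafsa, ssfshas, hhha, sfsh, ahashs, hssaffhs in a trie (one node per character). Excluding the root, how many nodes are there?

Insert word by word; a character creates a node only if that edge doesn't already exist:
  "sfhsss" → 6 new (s, f, h, s, s, s)
  "ssfsasff" → prefix "s" already present; 7 new (s, f, s, a, s, f, f)
  "ahsafa" → 6 new (a, h, s, a, f, a)
  "ahaasffa" → prefix "ah" already present; 6 new (a, a, s, f, f, a)
  "hhfsaf" → 6 new (h, h, f, s, a, f)
  "hfsahs" → prefix "h" already present; 5 new (f, s, a, h, s)
  "ssafsa" → prefix "ss" already present; 4 new (a, f, s, a)
  "ssfshas" → prefix "ssfs" already present; 3 new (h, a, s)
  "hhha" → prefix "hh" already present; 2 new (h, a)
  "sfsh" → prefix "sf" already present; 2 new (s, h)
  "ahashs" → prefix "aha" already present; 3 new (s, h, s)
  "hssaffhs" → prefix "h" already present; 7 new (s, s, a, f, f, h, s)
Total nodes = 6 + 7 + 6 + 6 + 6 + 5 + 4 + 3 + 2 + 2 + 3 + 7 = 57

57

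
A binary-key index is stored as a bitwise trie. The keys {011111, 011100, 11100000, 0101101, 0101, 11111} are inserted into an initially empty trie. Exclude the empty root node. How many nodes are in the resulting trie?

23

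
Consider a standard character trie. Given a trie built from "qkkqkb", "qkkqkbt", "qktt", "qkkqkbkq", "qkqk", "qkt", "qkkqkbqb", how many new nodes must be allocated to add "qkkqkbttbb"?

3

The longest prefix of "qkkqkbttbb" already in the trie is "qkkqkbt" (length 7).
So 10 − 7 = 3 new nodes.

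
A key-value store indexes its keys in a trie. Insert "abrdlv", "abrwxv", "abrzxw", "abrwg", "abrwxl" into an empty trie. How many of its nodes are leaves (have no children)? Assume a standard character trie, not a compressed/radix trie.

5

A leaf is a node with no children — equivalently, the end of a word that is not a proper prefix of any other stored word.
Those words: "abrdlv", "abrwg", "abrwxl", "abrwxv", "abrzxw"
Leaf count: 5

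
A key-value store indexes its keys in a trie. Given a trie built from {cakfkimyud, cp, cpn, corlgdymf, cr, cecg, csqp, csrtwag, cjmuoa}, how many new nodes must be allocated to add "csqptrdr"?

"csqp" is already a path in the trie; the remaining "trdr" must be added.
New nodes needed: |"csqptrdr"| − 4 = 8 − 4 = 4.

4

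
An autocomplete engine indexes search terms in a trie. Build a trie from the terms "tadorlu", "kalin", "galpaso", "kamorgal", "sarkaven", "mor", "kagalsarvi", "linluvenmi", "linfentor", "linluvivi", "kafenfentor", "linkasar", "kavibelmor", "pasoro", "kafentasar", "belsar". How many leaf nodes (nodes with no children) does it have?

16

Leaves are exactly the stored words that no other stored word extends.
Those words: "belsar", "galpaso", "kafenfentor", "kafentasar", "kagalsarvi", "kalin", "kamorgal", "kavibelmor", "linfentor", "linkasar", "linluvenmi", "linluvivi", "mor", "pasoro", "sarkaven", "tadorlu"
Leaf count: 16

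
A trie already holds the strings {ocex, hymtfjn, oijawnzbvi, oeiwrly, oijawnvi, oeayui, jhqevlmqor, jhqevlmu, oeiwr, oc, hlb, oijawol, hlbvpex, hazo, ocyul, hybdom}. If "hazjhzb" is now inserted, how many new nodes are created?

The longest prefix of "hazjhzb" already in the trie is "haz" (length 3).
So 7 − 3 = 4 new nodes.

4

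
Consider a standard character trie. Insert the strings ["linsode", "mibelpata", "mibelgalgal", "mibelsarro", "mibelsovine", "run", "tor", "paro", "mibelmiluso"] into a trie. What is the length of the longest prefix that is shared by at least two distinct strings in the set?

6

The deepest shared node is where two words last agree before diverging.
e.g. "mibelsarro" and "mibelsovine" share the prefix "mibels" of length 6; no pair shares a longer one.
Longest shared-prefix length: 6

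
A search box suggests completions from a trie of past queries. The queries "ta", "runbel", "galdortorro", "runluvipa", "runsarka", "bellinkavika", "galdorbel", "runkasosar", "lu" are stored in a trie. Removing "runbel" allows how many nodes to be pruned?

After clearing the end-marker at "runbel", prune upward until reaching a node still needed by another word.
The suffix "bel" (3 nodes) is used only by "runbel"; the node for "run" still has the child "l", so pruning stops there.
Nodes removed: 3

3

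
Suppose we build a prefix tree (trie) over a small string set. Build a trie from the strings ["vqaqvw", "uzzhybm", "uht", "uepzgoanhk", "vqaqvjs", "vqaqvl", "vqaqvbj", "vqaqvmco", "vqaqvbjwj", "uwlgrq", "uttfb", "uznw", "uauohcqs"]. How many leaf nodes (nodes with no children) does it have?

Leaves are exactly the stored words that no other stored word extends.
Those words: "uauohcqs", "uepzgoanhk", "uht", "uttfb", "uwlgrq", "uznw", "uzzhybm", "vqaqvbjwj", "vqaqvjs", "vqaqvl", "vqaqvmco", "vqaqvw"
Leaf count: 12

12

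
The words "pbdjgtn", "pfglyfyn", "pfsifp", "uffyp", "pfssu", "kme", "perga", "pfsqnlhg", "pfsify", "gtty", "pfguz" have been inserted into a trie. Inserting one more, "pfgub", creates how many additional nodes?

1

"pfgu" is already a path in the trie; the remaining "b" must be added.
So 5 − 4 = 1 new nodes.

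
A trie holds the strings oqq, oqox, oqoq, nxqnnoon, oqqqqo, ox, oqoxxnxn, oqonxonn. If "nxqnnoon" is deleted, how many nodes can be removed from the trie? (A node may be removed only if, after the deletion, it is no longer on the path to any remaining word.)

8

A node on "nxqnnoon"'s path can go only if nothing else ends at it or branches off below it.
No other word shares any prefix with "nxqnnoon", so all 8 of its nodes go.
Nodes removed: 8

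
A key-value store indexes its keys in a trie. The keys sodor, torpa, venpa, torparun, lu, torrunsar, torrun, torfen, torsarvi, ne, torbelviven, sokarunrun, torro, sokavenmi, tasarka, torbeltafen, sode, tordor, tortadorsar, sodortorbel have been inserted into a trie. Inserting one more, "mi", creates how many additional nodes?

2

"mi" shares no prefix with any stored word, so all 2 characters open new nodes.
2 − 0 = 2 new nodes.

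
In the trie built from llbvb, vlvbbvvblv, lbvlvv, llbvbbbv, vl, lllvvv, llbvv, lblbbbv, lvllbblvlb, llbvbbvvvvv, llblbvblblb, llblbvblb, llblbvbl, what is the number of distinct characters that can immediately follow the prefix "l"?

3

Follow the path "l" to its node, then look at its outgoing edges.
Characters that immediately follow "l" among the stored strings: {b, l, v}.
That node has 3 child edges.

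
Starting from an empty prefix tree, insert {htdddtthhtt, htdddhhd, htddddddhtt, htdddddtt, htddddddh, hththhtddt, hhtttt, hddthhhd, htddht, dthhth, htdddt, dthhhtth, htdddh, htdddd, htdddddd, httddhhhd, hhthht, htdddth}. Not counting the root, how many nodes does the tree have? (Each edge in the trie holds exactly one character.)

Count nodes per top-level branch (shared prefixes stored once):
  'd'-branch (dthhhtth, dthhth): 10 nodes
  'h'-branch (hddthhhd, hhthht, hhtttt, htdddd, htdddddd, htddddddh, htddddddhtt, htdddddtt, htdddh, htdddhhd, htdddt, htdddth, htdddtthhtt, htddht, hththhtddt, httddhhhd): 55 nodes
Sum: 65

65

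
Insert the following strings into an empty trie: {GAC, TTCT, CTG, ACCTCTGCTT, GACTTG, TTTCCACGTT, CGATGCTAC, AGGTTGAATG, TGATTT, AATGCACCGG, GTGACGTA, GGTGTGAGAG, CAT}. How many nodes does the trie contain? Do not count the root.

80

For each word, the new-node count is its length minus the longest prefix already in the trie:
  "GAC" → 3 new (G, A, C)
  "TTCT" → 4 new (T, T, C, T)
  "CTG" → 3 new (C, T, G)
  "ACCTCTGCTT" → 10 new (A, C, C, T, C, T, G, C, T, T)
  "GACTTG" → prefix "GAC" already present; 3 new (T, T, G)
  "TTTCCACGTT" → prefix "TT" already present; 8 new (T, C, C, A, C, G, T, T)
  "CGATGCTAC" → prefix "C" already present; 8 new (G, A, T, G, C, T, A, C)
  "AGGTTGAATG" → prefix "A" already present; 9 new (G, G, T, T, G, A, A, T, G)
  "TGATTT" → prefix "T" already present; 5 new (G, A, T, T, T)
  "AATGCACCGG" → prefix "A" already present; 9 new (A, T, G, C, A, C, C, G, G)
  "GTGACGTA" → prefix "G" already present; 7 new (T, G, A, C, G, T, A)
  "GGTGTGAGAG" → prefix "G" already present; 9 new (G, T, G, T, G, A, G, A, G)
  "CAT" → prefix "C" already present; 2 new (A, T)
Total nodes = 3 + 4 + 3 + 10 + 3 + 8 + 8 + 9 + 5 + 9 + 7 + 9 + 2 = 80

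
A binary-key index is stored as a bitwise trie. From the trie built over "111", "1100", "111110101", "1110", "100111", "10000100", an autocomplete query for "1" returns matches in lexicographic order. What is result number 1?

Filter for "1…" and sort: "10000100", "100111", "1100", "111", "1110", "111110101"
The 1st is 10000100.

10000100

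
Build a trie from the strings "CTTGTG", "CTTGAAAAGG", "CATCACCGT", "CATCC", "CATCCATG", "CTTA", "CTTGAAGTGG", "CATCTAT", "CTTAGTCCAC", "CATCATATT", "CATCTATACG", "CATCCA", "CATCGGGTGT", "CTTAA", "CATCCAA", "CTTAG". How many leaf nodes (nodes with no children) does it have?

Leaves are exactly the stored words that no other stored word extends.
Those words: "CATCACCGT", "CATCATATT", "CATCCAA", "CATCCATG", "CATCGGGTGT", "CATCTATACG", "CTTAA", "CTTAGTCCAC", "CTTGAAAAGG", "CTTGAAGTGG", "CTTGTG"
Leaf count: 11

11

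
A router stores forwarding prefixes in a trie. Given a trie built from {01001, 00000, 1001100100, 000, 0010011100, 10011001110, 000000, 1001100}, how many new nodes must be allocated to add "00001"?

1

The longest prefix of "00001" already in the trie is "0000" (length 4).
New nodes needed: |"00001"| − 4 = 5 − 4 = 1.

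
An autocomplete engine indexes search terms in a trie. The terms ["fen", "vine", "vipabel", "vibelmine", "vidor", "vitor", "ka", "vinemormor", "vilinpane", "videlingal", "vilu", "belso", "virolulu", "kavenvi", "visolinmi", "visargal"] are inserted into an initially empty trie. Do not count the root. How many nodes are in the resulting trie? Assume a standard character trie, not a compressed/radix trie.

Insert word by word; a character creates a node only if that edge doesn't already exist:
  "fen" → 3 new (f, e, n)
  "vine" → 4 new (v, i, n, e)
  "vipabel" → prefix "vi" already present; 5 new (p, a, b, e, l)
  "vibelmine" → prefix "vi" already present; 7 new (b, e, l, m, i, n, e)
  "vidor" → prefix "vi" already present; 3 new (d, o, r)
  "vitor" → prefix "vi" already present; 3 new (t, o, r)
  "ka" → 2 new (k, a)
  "vinemormor" → prefix "vine" already present; 6 new (m, o, r, m, o, r)
  "vilinpane" → prefix "vi" already present; 7 new (l, i, n, p, a, n, e)
  "videlingal" → prefix "vid" already present; 7 new (e, l, i, n, g, a, l)
  "vilu" → prefix "vil" already present; 1 new (u)
  "belso" → 5 new (b, e, l, s, o)
  "virolulu" → prefix "vi" already present; 6 new (r, o, l, u, l, u)
  "kavenvi" → prefix "ka" already present; 5 new (v, e, n, v, i)
  "visolinmi" → prefix "vi" already present; 7 new (s, o, l, i, n, m, i)
  "visargal" → prefix "vis" already present; 5 new (a, r, g, a, l)
Total nodes = 3 + 4 + 5 + 7 + 3 + 3 + 2 + 6 + 7 + 7 + 1 + 5 + 6 + 5 + 7 + 5 = 76

76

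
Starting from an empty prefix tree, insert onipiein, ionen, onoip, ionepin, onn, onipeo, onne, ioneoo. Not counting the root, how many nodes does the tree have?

25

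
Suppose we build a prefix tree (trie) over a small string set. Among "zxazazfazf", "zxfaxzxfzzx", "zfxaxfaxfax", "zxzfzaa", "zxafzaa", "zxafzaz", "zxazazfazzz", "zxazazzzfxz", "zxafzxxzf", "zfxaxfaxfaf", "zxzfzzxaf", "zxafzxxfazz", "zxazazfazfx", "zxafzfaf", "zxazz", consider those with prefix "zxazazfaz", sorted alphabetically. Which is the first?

zxazazfazf

Filter for "zxazazfaz…" and sort: "zxazazfazf", "zxazazfazfx", "zxazazfazzz"
Position 1: zxazazfazf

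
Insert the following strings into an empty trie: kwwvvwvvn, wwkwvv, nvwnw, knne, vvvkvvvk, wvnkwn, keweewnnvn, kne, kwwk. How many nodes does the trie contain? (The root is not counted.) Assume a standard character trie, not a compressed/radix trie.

47

Insert word by word; a character creates a node only if that edge doesn't already exist:
  "kwwvvwvvn" → 9 new (k, w, w, v, v, w, v, v, n)
  "wwkwvv" → 6 new (w, w, k, w, v, v)
  "nvwnw" → 5 new (n, v, w, n, w)
  "knne" → prefix "k" already present; 3 new (n, n, e)
  "vvvkvvvk" → 8 new (v, v, v, k, v, v, v, k)
  "wvnkwn" → prefix "w" already present; 5 new (v, n, k, w, n)
  "keweewnnvn" → prefix "k" already present; 9 new (e, w, e, e, w, n, n, v, n)
  "kne" → prefix "kn" already present; 1 new (e)
  "kwwk" → prefix "kww" already present; 1 new (k)
Total nodes = 9 + 6 + 5 + 3 + 8 + 5 + 9 + 1 + 1 = 47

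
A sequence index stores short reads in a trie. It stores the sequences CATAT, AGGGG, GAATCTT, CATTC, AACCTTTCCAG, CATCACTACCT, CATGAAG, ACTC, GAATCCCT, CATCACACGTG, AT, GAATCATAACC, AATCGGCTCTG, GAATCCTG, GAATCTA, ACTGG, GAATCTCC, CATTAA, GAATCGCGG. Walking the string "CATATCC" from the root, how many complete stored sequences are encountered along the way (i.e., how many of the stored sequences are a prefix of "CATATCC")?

Walk "CATATCC" from the root; an end-of-word marker is hit whenever a stored word is a prefix of "CATATCC".
Prefixes of the query that are stored words: "CATAT"
Count: 1

1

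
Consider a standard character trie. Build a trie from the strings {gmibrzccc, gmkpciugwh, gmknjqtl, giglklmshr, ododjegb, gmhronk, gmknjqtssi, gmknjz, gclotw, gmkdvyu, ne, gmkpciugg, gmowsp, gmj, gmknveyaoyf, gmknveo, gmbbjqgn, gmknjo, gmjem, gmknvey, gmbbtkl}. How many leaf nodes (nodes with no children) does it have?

19

A leaf is a node with no children — equivalently, the end of a word that is not a proper prefix of any other stored word.
Those words: "gclotw", "giglklmshr", "gmbbjqgn", "gmbbtkl", "gmhronk", "gmibrzccc", "gmjem", "gmkdvyu", "gmknjo", "gmknjqtl", "gmknjqtssi", "gmknjz", "gmknveo", "gmknveyaoyf", "gmkpciugg", "gmkpciugwh", "gmowsp", "ne", "ododjegb"
Leaf count: 19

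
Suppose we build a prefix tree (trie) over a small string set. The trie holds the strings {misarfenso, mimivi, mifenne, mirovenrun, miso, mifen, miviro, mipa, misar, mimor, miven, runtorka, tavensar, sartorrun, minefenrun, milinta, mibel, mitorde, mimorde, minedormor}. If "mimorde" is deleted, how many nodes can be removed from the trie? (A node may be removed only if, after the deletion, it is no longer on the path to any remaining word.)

After clearing the end-marker at "mimorde", prune upward until reaching a node still needed by another word.
The suffix "de" (2 nodes) is used only by "mimorde"; "mimor" is itself a stored word, so pruning stops there.
Nodes removed: 2

2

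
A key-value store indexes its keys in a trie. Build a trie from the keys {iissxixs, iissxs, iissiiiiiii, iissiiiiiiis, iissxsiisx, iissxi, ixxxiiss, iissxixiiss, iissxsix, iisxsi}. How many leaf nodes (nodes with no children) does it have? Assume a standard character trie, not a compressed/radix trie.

7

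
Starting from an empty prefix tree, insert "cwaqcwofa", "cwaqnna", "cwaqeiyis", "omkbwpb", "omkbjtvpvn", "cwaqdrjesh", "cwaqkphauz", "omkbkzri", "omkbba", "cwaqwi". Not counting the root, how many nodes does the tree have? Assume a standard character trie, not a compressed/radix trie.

50

Trace insertions, counting only characters that open a new branch:
  "cwaqcwofa" → 9 new (c, w, a, q, c, w, o, f, a)
  "cwaqnna" → prefix "cwaq" already present; 3 new (n, n, a)
  "cwaqeiyis" → prefix "cwaq" already present; 5 new (e, i, y, i, s)
  "omkbwpb" → 7 new (o, m, k, b, w, p, b)
  "omkbjtvpvn" → prefix "omkb" already present; 6 new (j, t, v, p, v, n)
  "cwaqdrjesh" → prefix "cwaq" already present; 6 new (d, r, j, e, s, h)
  "cwaqkphauz" → prefix "cwaq" already present; 6 new (k, p, h, a, u, z)
  "omkbkzri" → prefix "omkb" already present; 4 new (k, z, r, i)
  "omkbba" → prefix "omkb" already present; 2 new (b, a)
  "cwaqwi" → prefix "cwaq" already present; 2 new (w, i)
Total nodes = 9 + 3 + 5 + 7 + 6 + 6 + 6 + 4 + 2 + 2 = 50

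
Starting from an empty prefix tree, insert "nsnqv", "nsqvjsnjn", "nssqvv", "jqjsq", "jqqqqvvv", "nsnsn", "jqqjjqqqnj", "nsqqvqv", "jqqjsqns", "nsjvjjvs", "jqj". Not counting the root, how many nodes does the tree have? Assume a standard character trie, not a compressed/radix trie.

50

Insert word by word; a character creates a node only if that edge doesn't already exist:
  "nsnqv" → 5 new (n, s, n, q, v)
  "nsqvjsnjn" → prefix "ns" already present; 7 new (q, v, j, s, n, j, n)
  "nssqvv" → prefix "ns" already present; 4 new (s, q, v, v)
  "jqjsq" → 5 new (j, q, j, s, q)
  "jqqqqvvv" → prefix "jq" already present; 6 new (q, q, q, v, v, v)
  "nsnsn" → prefix "nsn" already present; 2 new (s, n)
  "jqqjjqqqnj" → prefix "jqq" already present; 7 new (j, j, q, q, q, n, j)
  "nsqqvqv" → prefix "nsq" already present; 4 new (q, v, q, v)
  "jqqjsqns" → prefix "jqqj" already present; 4 new (s, q, n, s)
  "nsjvjjvs" → prefix "ns" already present; 6 new (j, v, j, j, v, s)
  "jqj" → prefix "jqj" already present; 0 new (none)
Total nodes = 5 + 7 + 4 + 5 + 6 + 2 + 7 + 4 + 4 + 6 + 0 = 50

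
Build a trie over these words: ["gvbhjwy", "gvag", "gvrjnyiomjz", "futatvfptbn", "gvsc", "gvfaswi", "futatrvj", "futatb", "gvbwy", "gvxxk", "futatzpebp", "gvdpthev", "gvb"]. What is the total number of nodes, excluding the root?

56

Trace insertions, counting only characters that open a new branch:
  "gvbhjwy" → 7 new (g, v, b, h, j, w, y)
  "gvag" → prefix "gv" already present; 2 new (a, g)
  "gvrjnyiomjz" → prefix "gv" already present; 9 new (r, j, n, y, i, o, m, j, z)
  "futatvfptbn" → 11 new (f, u, t, a, t, v, f, p, t, b, n)
  "gvsc" → prefix "gv" already present; 2 new (s, c)
  "gvfaswi" → prefix "gv" already present; 5 new (f, a, s, w, i)
  "futatrvj" → prefix "futat" already present; 3 new (r, v, j)
  "futatb" → prefix "futat" already present; 1 new (b)
  "gvbwy" → prefix "gvb" already present; 2 new (w, y)
  "gvxxk" → prefix "gv" already present; 3 new (x, x, k)
  "futatzpebp" → prefix "futat" already present; 5 new (z, p, e, b, p)
  "gvdpthev" → prefix "gv" already present; 6 new (d, p, t, h, e, v)
  "gvb" → prefix "gvb" already present; 0 new (none)
Total nodes = 7 + 2 + 9 + 11 + 2 + 5 + 3 + 1 + 2 + 3 + 5 + 6 + 0 = 56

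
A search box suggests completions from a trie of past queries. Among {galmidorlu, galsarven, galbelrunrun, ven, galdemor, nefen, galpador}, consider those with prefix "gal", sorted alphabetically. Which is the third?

galmidorlu

Words with prefix "gal", in lexicographic order: "galbelrunrun", "galdemor", "galmidorlu", "galpador", "galsarven"
The 3rd is galmidorlu.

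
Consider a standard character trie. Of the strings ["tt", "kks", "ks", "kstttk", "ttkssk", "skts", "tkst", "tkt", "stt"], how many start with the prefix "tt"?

Traverse to the node for "tt", then collect every word in that subtree.
Matches: "tt", "ttkssk"
Count: 2

2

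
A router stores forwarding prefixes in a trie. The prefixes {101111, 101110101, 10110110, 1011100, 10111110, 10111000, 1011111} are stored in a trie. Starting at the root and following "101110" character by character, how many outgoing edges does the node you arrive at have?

Walk "101110" from the root, arriving at one node.
Distinct next characters after "101110": 0, 1.
That node has 2 child edges.

2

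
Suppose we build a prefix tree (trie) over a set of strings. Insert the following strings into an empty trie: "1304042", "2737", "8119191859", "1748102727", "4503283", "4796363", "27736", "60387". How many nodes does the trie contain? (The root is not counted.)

For each word, the new-node count is its length minus the longest prefix already in the trie:
  "1304042" → 7 new (1, 3, 0, 4, 0, 4, 2)
  "2737" → 4 new (2, 7, 3, 7)
  "8119191859" → 10 new (8, 1, 1, 9, 1, 9, 1, 8, 5, 9)
  "1748102727" → prefix "1" already present; 9 new (7, 4, 8, 1, 0, 2, 7, 2, 7)
  "4503283" → 7 new (4, 5, 0, 3, 2, 8, 3)
  "4796363" → prefix "4" already present; 6 new (7, 9, 6, 3, 6, 3)
  "27736" → prefix "27" already present; 3 new (7, 3, 6)
  "60387" → 5 new (6, 0, 3, 8, 7)
Total nodes = 7 + 4 + 10 + 9 + 7 + 6 + 3 + 5 = 51

51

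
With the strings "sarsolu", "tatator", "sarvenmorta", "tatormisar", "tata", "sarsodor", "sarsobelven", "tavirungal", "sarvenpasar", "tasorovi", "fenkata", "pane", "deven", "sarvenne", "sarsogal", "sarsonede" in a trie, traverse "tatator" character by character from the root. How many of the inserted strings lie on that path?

Traverse "tatator" character by character; count nodes along the way that are marked as word ends.
Prefixes of the query that are stored words: "tata", "tatator"
Count: 2

2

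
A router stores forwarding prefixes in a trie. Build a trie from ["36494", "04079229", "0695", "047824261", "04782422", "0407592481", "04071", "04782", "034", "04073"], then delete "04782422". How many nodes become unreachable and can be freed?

1

Walk "04782422" from the leaf back toward the root, removing each node that no remaining word uses.
The suffix "2" (1 node) is used only by "04782422"; the node for "0478242" still has the child "6", so pruning stops there.
Nodes removed: 1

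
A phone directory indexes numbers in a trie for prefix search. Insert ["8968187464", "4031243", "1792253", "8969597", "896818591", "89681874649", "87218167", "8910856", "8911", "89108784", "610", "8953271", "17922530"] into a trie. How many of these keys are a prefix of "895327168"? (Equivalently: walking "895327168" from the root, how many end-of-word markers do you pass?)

1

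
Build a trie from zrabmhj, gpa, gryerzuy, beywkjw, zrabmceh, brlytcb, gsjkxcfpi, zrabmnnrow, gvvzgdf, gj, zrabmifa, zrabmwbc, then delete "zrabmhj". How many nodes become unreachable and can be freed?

2

Walk "zrabmhj" from the leaf back toward the root, removing each node that no remaining word uses.
The suffix "hj" (2 nodes) is used only by "zrabmhj"; the node for "zrabm" still has the child "c", so pruning stops there.
Nodes removed: 2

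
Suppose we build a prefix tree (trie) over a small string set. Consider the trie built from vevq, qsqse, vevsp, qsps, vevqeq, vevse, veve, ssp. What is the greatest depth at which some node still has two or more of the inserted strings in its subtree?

4

Look for the deepest trie node that still has at least two words in its subtree.
"vevq" and "vevqeq" agree on "vevq" (4 characters) before diverging; nothing deeper is shared.
Longest shared-prefix length: 4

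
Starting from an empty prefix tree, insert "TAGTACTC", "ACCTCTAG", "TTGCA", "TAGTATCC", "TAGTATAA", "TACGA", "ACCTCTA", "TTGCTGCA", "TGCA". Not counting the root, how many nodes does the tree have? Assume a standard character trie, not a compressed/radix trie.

35

Insert word by word; a character creates a node only if that edge doesn't already exist:
  "TAGTACTC" → 8 new (T, A, G, T, A, C, T, C)
  "ACCTCTAG" → 8 new (A, C, C, T, C, T, A, G)
  "TTGCA" → prefix "T" already present; 4 new (T, G, C, A)
  "TAGTATCC" → prefix "TAGTA" already present; 3 new (T, C, C)
  "TAGTATAA" → prefix "TAGTAT" already present; 2 new (A, A)
  "TACGA" → prefix "TA" already present; 3 new (C, G, A)
  "ACCTCTA" → prefix "ACCTCTA" already present; 0 new (none)
  "TTGCTGCA" → prefix "TTGC" already present; 4 new (T, G, C, A)
  "TGCA" → prefix "T" already present; 3 new (G, C, A)
Total nodes = 8 + 8 + 4 + 3 + 2 + 3 + 0 + 4 + 3 = 35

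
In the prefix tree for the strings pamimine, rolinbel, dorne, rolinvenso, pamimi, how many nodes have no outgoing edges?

4

Leaves are exactly the stored words that no other stored word extends.
Those words: "dorne", "pamimine", "rolinbel", "rolinvenso"
Leaf count: 4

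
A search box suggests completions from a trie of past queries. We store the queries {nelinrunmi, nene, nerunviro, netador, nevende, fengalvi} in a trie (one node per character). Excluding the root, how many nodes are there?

Insert word by word; a character creates a node only if that edge doesn't already exist:
  "nelinrunmi" → 10 new (n, e, l, i, n, r, u, n, m, i)
  "nene" → prefix "ne" already present; 2 new (n, e)
  "nerunviro" → prefix "ne" already present; 7 new (r, u, n, v, i, r, o)
  "netador" → prefix "ne" already present; 5 new (t, a, d, o, r)
  "nevende" → prefix "ne" already present; 5 new (v, e, n, d, e)
  "fengalvi" → 8 new (f, e, n, g, a, l, v, i)
Total nodes = 10 + 2 + 7 + 5 + 5 + 8 = 37

37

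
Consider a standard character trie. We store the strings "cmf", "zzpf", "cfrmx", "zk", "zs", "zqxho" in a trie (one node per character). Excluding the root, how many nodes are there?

Trace insertions, counting only characters that open a new branch:
  "cmf" → 3 new (c, m, f)
  "zzpf" → 4 new (z, z, p, f)
  "cfrmx" → prefix "c" already present; 4 new (f, r, m, x)
  "zk" → prefix "z" already present; 1 new (k)
  "zs" → prefix "z" already present; 1 new (s)
  "zqxho" → prefix "z" already present; 4 new (q, x, h, o)
Total nodes = 3 + 4 + 4 + 1 + 1 + 4 = 17

17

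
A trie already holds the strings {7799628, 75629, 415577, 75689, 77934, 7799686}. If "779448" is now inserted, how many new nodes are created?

3

"779" is already a path in the trie; the remaining "448" must be added.
So 6 − 3 = 3 new nodes.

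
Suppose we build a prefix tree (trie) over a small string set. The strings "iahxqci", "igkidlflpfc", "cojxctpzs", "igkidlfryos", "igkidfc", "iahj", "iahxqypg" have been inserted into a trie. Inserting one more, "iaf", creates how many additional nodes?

The longest prefix of "iaf" already in the trie is "ia" (length 2).
New nodes needed: |"iaf"| − 2 = 3 − 2 = 1.

1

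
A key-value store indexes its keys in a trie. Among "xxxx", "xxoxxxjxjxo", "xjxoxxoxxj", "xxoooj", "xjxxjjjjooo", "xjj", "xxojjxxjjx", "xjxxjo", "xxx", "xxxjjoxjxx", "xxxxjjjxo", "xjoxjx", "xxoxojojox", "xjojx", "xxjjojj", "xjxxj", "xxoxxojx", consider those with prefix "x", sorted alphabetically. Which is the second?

xjojx

Filter for "x…" and sort: "xjj", "xjojx", "xjoxjx", "xjxoxxoxxj", "xjxxj", "xjxxjjjjooo", "xjxxjo", "xxjjojj", "xxojjxxjjx", "xxoooj", "xxoxojojox", "xxoxxojx", "xxoxxxjxjxo", "xxx", "xxxjjoxjxx", "xxxx", "xxxxjjjxo"
The 2nd is xjojx.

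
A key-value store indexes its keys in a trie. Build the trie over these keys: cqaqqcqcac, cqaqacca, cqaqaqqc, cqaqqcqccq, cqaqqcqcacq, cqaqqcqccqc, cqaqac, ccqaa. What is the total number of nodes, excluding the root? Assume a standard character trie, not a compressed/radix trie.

Count nodes per top-level branch (shared prefixes stored once):
  'c'-branch (ccqaa, cqaqac, cqaqacca, cqaqaqqc, cqaqqcqcac, cqaqqcqcacq, cqaqqcqccq, cqaqqcqccqc): 25 nodes
Sum: 25

25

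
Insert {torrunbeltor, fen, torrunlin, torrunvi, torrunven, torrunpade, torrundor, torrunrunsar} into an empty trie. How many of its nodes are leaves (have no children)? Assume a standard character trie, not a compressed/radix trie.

A leaf is a node with no children — equivalently, the end of a word that is not a proper prefix of any other stored word.
Those words: "fen", "torrunbeltor", "torrundor", "torrunlin", "torrunpade", "torrunrunsar", "torrunven", "torrunvi"
Leaf count: 8

8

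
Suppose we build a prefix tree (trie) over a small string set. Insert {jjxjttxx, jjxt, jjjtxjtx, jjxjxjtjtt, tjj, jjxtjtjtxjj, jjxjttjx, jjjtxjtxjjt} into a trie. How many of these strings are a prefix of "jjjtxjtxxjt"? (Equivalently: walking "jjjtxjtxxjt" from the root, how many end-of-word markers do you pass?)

Walk "jjjtxjtxxjt" from the root; an end-of-word marker is hit whenever a stored word is a prefix of "jjjtxjtxxjt".
Prefixes of the query that are stored words: "jjjtxjtx"
Count: 1

1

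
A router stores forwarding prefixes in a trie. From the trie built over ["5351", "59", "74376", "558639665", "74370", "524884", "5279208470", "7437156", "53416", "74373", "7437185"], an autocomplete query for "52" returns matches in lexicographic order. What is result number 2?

Words with prefix "52", in lexicographic order: "524884", "5279208470"
The 2nd is 5279208470.

5279208470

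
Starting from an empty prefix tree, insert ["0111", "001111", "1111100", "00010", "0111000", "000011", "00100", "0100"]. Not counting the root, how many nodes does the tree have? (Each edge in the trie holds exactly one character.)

29

For each word, the new-node count is its length minus the longest prefix already in the trie:
  "0111" → 4 new (0, 1, 1, 1)
  "001111" → prefix "0" already present; 5 new (0, 1, 1, 1, 1)
  "1111100" → 7 new (1, 1, 1, 1, 1, 0, 0)
  "00010" → prefix "00" already present; 3 new (0, 1, 0)
  "0111000" → prefix "0111" already present; 3 new (0, 0, 0)
  "000011" → prefix "000" already present; 3 new (0, 1, 1)
  "00100" → prefix "001" already present; 2 new (0, 0)
  "0100" → prefix "01" already present; 2 new (0, 0)
Total nodes = 4 + 5 + 7 + 3 + 3 + 3 + 2 + 2 = 29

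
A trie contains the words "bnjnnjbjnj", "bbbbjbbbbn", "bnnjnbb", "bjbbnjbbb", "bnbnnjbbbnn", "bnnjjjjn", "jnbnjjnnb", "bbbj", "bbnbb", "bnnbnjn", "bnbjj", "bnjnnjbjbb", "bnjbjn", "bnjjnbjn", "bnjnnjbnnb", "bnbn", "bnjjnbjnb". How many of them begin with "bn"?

Traverse to the node for "bn", then collect every word in that subtree.
Words under "bn": bnbjj, bnbn, bnbnnjbbbnn, bnjbjn, bnjjnbjn, bnjjnbjnb, bnjnnjbjbb, bnjnnjbjnj, bnjnnjbnnb, bnnbnjn, bnnjjjjn, bnnjnbb
Count: 12

12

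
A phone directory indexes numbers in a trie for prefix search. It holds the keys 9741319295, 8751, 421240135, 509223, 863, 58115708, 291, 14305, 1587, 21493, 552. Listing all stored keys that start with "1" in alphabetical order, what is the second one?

DFS of the "1" subtree visits, in order: "14305", "1587"
The 2nd is 1587.

1587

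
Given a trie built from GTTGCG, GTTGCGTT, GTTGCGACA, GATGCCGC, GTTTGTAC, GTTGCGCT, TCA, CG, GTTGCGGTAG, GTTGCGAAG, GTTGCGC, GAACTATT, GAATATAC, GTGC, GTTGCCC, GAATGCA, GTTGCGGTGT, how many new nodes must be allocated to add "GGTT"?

Walking "GGTT" from the root, the first 1 characters ("G") follow existing edges; "G" is the first miss.
So 4 − 1 = 3 new nodes.

3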